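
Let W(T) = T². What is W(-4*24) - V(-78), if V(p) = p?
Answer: 9294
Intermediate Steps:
W(-4*24) - V(-78) = (-4*24)² - 1*(-78) = (-96)² + 78 = 9216 + 78 = 9294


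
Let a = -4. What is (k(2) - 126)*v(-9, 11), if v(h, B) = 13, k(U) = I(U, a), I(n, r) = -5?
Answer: -1703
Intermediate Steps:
k(U) = -5
(k(2) - 126)*v(-9, 11) = (-5 - 126)*13 = -131*13 = -1703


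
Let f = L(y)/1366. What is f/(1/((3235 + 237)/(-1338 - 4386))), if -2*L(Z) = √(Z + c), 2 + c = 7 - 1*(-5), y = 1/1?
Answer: 217*√11/977373 ≈ 0.00073637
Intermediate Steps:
y = 1
c = 10 (c = -2 + (7 - 1*(-5)) = -2 + (7 + 5) = -2 + 12 = 10)
L(Z) = -√(10 + Z)/2 (L(Z) = -√(Z + 10)/2 = -√(10 + Z)/2)
f = -√11/2732 (f = -√(10 + 1)/2/1366 = -√11/2*(1/1366) = -√11/2732 ≈ -0.0012140)
f/(1/((3235 + 237)/(-1338 - 4386))) = (-√11/2732)/(1/((3235 + 237)/(-1338 - 4386))) = (-√11/2732)/(1/(3472/(-5724))) = (-√11/2732)/(1/(3472*(-1/5724))) = (-√11/2732)/(1/(-868/1431)) = (-√11/2732)/(-1431/868) = -√11/2732*(-868/1431) = 217*√11/977373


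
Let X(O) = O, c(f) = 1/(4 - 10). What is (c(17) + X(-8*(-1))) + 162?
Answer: 1019/6 ≈ 169.83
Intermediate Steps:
c(f) = -1/6 (c(f) = 1/(-6) = -1/6)
(c(17) + X(-8*(-1))) + 162 = (-1/6 - 8*(-1)) + 162 = (-1/6 + 8) + 162 = 47/6 + 162 = 1019/6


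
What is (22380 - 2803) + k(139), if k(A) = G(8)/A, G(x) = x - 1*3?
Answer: 2721208/139 ≈ 19577.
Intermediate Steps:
G(x) = -3 + x (G(x) = x - 3 = -3 + x)
k(A) = 5/A (k(A) = (-3 + 8)/A = 5/A)
(22380 - 2803) + k(139) = (22380 - 2803) + 5/139 = 19577 + 5*(1/139) = 19577 + 5/139 = 2721208/139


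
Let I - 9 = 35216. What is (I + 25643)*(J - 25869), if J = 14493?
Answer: -692434368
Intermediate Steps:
I = 35225 (I = 9 + 35216 = 35225)
(I + 25643)*(J - 25869) = (35225 + 25643)*(14493 - 25869) = 60868*(-11376) = -692434368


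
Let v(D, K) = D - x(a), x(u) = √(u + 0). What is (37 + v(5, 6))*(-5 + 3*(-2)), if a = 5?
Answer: -462 + 11*√5 ≈ -437.40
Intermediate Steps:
x(u) = √u
v(D, K) = D - √5
(37 + v(5, 6))*(-5 + 3*(-2)) = (37 + (5 - √5))*(-5 + 3*(-2)) = (42 - √5)*(-5 - 6) = (42 - √5)*(-11) = -462 + 11*√5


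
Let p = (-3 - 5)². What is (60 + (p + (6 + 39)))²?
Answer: 28561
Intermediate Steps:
p = 64 (p = (-8)² = 64)
(60 + (p + (6 + 39)))² = (60 + (64 + (6 + 39)))² = (60 + (64 + 45))² = (60 + 109)² = 169² = 28561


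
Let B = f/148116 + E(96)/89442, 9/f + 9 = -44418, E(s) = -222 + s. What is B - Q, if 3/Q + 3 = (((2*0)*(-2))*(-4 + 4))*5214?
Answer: 3627966037007/3633084091612 ≈ 0.99859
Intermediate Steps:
f = -3/14809 (f = 9/(-9 - 44418) = 9/(-44427) = 9*(-1/44427) = -3/14809 ≈ -0.00020258)
B = -5118054605/3633084091612 (B = -3/14809/148116 + (-222 + 96)/89442 = -3/14809*1/148116 - 126*1/89442 = -1/731149948 - 7/4969 = -5118054605/3633084091612 ≈ -0.0014087)
Q = -1 (Q = 3/(-3 + (((2*0)*(-2))*(-4 + 4))*5214) = 3/(-3 + ((0*(-2))*0)*5214) = 3/(-3 + (0*0)*5214) = 3/(-3 + 0*5214) = 3/(-3 + 0) = 3/(-3) = 3*(-⅓) = -1)
B - Q = -5118054605/3633084091612 - 1*(-1) = -5118054605/3633084091612 + 1 = 3627966037007/3633084091612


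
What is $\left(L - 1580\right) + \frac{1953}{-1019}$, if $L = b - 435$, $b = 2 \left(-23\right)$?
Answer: $- \frac{2102112}{1019} \approx -2062.9$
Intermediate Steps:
$b = -46$
$L = -481$ ($L = -46 - 435 = -481$)
$\left(L - 1580\right) + \frac{1953}{-1019} = \left(-481 - 1580\right) + \frac{1953}{-1019} = -2061 + 1953 \left(- \frac{1}{1019}\right) = -2061 - \frac{1953}{1019} = - \frac{2102112}{1019}$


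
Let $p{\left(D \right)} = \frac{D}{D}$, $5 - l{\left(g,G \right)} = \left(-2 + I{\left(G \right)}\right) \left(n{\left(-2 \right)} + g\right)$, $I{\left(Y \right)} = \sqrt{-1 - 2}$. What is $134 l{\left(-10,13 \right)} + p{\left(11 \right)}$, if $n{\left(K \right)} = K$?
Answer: $-2545 + 1608 i \sqrt{3} \approx -2545.0 + 2785.1 i$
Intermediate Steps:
$I{\left(Y \right)} = i \sqrt{3}$ ($I{\left(Y \right)} = \sqrt{-3} = i \sqrt{3}$)
$l{\left(g,G \right)} = 5 - \left(-2 + g\right) \left(-2 + i \sqrt{3}\right)$ ($l{\left(g,G \right)} = 5 - \left(-2 + i \sqrt{3}\right) \left(-2 + g\right) = 5 - \left(-2 + g\right) \left(-2 + i \sqrt{3}\right)$)
$p{\left(D \right)} = 1$
$134 l{\left(-10,13 \right)} + p{\left(11 \right)} = 134 \left(1 + 2 \left(-10\right) + 2 i \sqrt{3} - i \left(-10\right) \sqrt{3}\right) + 1 = 134 \left(1 - 20 + 2 i \sqrt{3} + 10 i \sqrt{3}\right) + 1 = 134 \left(-19 + 12 i \sqrt{3}\right) + 1 = \left(-2546 + 1608 i \sqrt{3}\right) + 1 = -2545 + 1608 i \sqrt{3}$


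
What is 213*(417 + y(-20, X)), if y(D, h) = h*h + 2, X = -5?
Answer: 94572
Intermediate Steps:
y(D, h) = 2 + h² (y(D, h) = h² + 2 = 2 + h²)
213*(417 + y(-20, X)) = 213*(417 + (2 + (-5)²)) = 213*(417 + (2 + 25)) = 213*(417 + 27) = 213*444 = 94572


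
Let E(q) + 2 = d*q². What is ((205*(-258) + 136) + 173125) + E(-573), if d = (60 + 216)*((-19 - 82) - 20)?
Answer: -10964754915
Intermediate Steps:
d = -33396 (d = 276*(-101 - 20) = 276*(-121) = -33396)
E(q) = -2 - 33396*q²
((205*(-258) + 136) + 173125) + E(-573) = ((205*(-258) + 136) + 173125) + (-2 - 33396*(-573)²) = ((-52890 + 136) + 173125) + (-2 - 33396*328329) = (-52754 + 173125) + (-2 - 10964875284) = 120371 - 10964875286 = -10964754915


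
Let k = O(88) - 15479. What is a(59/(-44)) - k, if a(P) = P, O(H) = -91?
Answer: 685021/44 ≈ 15569.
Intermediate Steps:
k = -15570 (k = -91 - 15479 = -15570)
a(59/(-44)) - k = 59/(-44) - 1*(-15570) = 59*(-1/44) + 15570 = -59/44 + 15570 = 685021/44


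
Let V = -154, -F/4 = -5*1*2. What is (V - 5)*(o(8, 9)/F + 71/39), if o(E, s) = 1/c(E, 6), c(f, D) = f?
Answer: -1206227/4160 ≈ -289.96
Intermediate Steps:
F = 40 (F = -4*(-5*1)*2 = -(-20)*2 = -4*(-10) = 40)
o(E, s) = 1/E
(V - 5)*(o(8, 9)/F + 71/39) = (-154 - 5)*(1/(8*40) + 71/39) = -159*((⅛)*(1/40) + 71*(1/39)) = -159*(1/320 + 71/39) = -159*22759/12480 = -1206227/4160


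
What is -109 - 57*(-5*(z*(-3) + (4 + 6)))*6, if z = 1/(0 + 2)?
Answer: 14426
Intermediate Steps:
z = ½ (z = 1/2 = ½ ≈ 0.50000)
-109 - 57*(-5*(z*(-3) + (4 + 6)))*6 = -109 - 57*(-5*((½)*(-3) + (4 + 6)))*6 = -109 - 57*(-5*(-3/2 + 10))*6 = -109 - 57*(-5*17/2)*6 = -109 - (-4845)*6/2 = -109 - 57*(-255) = -109 + 14535 = 14426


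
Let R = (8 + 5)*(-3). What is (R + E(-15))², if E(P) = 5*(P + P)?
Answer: 35721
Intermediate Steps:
E(P) = 10*P (E(P) = 5*(2*P) = 10*P)
R = -39 (R = 13*(-3) = -39)
(R + E(-15))² = (-39 + 10*(-15))² = (-39 - 150)² = (-189)² = 35721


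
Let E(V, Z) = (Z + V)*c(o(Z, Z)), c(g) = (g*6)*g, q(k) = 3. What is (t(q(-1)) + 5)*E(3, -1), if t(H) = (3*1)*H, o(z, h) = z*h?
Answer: 168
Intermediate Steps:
o(z, h) = h*z
c(g) = 6*g² (c(g) = (6*g)*g = 6*g²)
E(V, Z) = 6*Z⁴*(V + Z) (E(V, Z) = (Z + V)*(6*(Z*Z)²) = (V + Z)*(6*(Z²)²) = (V + Z)*(6*Z⁴) = 6*Z⁴*(V + Z))
t(H) = 3*H
(t(q(-1)) + 5)*E(3, -1) = (3*3 + 5)*(6*(-1)⁴*(3 - 1)) = (9 + 5)*(6*1*2) = 14*12 = 168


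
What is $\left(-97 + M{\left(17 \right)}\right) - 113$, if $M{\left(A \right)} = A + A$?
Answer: $-176$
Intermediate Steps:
$M{\left(A \right)} = 2 A$
$\left(-97 + M{\left(17 \right)}\right) - 113 = \left(-97 + 2 \cdot 17\right) - 113 = \left(-97 + 34\right) - 113 = -63 - 113 = -176$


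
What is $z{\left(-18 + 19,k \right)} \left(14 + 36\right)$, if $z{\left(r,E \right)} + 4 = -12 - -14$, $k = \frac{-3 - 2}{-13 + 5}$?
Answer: $-100$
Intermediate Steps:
$k = \frac{5}{8}$ ($k = - \frac{5}{-8} = \left(-5\right) \left(- \frac{1}{8}\right) = \frac{5}{8} \approx 0.625$)
$z{\left(r,E \right)} = -2$ ($z{\left(r,E \right)} = -4 - -2 = -4 + \left(-12 + 14\right) = -4 + 2 = -2$)
$z{\left(-18 + 19,k \right)} \left(14 + 36\right) = - 2 \left(14 + 36\right) = \left(-2\right) 50 = -100$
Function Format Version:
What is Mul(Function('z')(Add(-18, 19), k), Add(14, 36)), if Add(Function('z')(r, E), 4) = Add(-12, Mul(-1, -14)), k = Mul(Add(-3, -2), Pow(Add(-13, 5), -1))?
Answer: -100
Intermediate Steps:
k = Rational(5, 8) (k = Mul(-5, Pow(-8, -1)) = Mul(-5, Rational(-1, 8)) = Rational(5, 8) ≈ 0.62500)
Function('z')(r, E) = -2 (Function('z')(r, E) = Add(-4, Add(-12, Mul(-1, -14))) = Add(-4, Add(-12, 14)) = Add(-4, 2) = -2)
Mul(Function('z')(Add(-18, 19), k), Add(14, 36)) = Mul(-2, Add(14, 36)) = Mul(-2, 50) = -100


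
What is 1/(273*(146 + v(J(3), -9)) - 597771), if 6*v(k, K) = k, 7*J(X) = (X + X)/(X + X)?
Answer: -2/1115813 ≈ -1.7924e-6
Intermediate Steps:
J(X) = ⅐ (J(X) = ((X + X)/(X + X))/7 = ((2*X)/((2*X)))/7 = ((2*X)*(1/(2*X)))/7 = (⅐)*1 = ⅐)
v(k, K) = k/6
1/(273*(146 + v(J(3), -9)) - 597771) = 1/(273*(146 + (⅙)*(⅐)) - 597771) = 1/(273*(146 + 1/42) - 597771) = 1/(273*(6133/42) - 597771) = 1/(79729/2 - 597771) = 1/(-1115813/2) = -2/1115813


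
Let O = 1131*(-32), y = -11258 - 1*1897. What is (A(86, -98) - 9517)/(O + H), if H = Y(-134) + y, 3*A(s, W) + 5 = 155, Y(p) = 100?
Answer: 9467/49247 ≈ 0.19223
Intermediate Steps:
y = -13155 (y = -11258 - 1897 = -13155)
A(s, W) = 50 (A(s, W) = -5/3 + (1/3)*155 = -5/3 + 155/3 = 50)
H = -13055 (H = 100 - 13155 = -13055)
O = -36192
(A(86, -98) - 9517)/(O + H) = (50 - 9517)/(-36192 - 13055) = -9467/(-49247) = -9467*(-1/49247) = 9467/49247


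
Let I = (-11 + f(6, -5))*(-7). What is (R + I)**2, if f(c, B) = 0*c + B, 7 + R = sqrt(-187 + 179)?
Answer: 11017 + 420*I*sqrt(2) ≈ 11017.0 + 593.97*I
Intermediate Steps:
R = -7 + 2*I*sqrt(2) (R = -7 + sqrt(-187 + 179) = -7 + sqrt(-8) = -7 + 2*I*sqrt(2) ≈ -7.0 + 2.8284*I)
f(c, B) = B (f(c, B) = 0 + B = B)
I = 112 (I = (-11 - 5)*(-7) = -16*(-7) = 112)
(R + I)**2 = ((-7 + 2*I*sqrt(2)) + 112)**2 = (105 + 2*I*sqrt(2))**2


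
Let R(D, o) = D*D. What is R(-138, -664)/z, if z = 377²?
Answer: 19044/142129 ≈ 0.13399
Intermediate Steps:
R(D, o) = D²
z = 142129
R(-138, -664)/z = (-138)²/142129 = 19044*(1/142129) = 19044/142129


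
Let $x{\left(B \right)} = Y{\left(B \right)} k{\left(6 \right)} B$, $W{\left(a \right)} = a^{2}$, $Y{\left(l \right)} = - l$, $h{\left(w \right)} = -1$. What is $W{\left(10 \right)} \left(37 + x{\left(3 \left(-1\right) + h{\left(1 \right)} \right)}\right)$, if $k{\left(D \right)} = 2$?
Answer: $500$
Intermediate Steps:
$x{\left(B \right)} = - 2 B^{2}$ ($x{\left(B \right)} = - B 2 B = - 2 B B = - 2 B^{2}$)
$W{\left(10 \right)} \left(37 + x{\left(3 \left(-1\right) + h{\left(1 \right)} \right)}\right) = 10^{2} \left(37 - 2 \left(3 \left(-1\right) - 1\right)^{2}\right) = 100 \left(37 - 2 \left(-3 - 1\right)^{2}\right) = 100 \left(37 - 2 \left(-4\right)^{2}\right) = 100 \left(37 - 32\right) = 100 \cdot 5 = 500$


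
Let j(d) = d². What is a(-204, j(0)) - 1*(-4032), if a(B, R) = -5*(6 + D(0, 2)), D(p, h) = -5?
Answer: 4027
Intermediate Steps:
a(B, R) = -5 (a(B, R) = -5*(6 - 5) = -5*1 = -5)
a(-204, j(0)) - 1*(-4032) = -5 - 1*(-4032) = -5 + 4032 = 4027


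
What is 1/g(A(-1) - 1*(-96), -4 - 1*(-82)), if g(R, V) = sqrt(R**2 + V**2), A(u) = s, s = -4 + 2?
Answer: sqrt(3730)/7460 ≈ 0.0081868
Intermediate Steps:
s = -2
A(u) = -2
1/g(A(-1) - 1*(-96), -4 - 1*(-82)) = 1/(sqrt((-2 - 1*(-96))**2 + (-4 - 1*(-82))**2)) = 1/(sqrt((-2 + 96)**2 + (-4 + 82)**2)) = 1/(sqrt(94**2 + 78**2)) = 1/(sqrt(8836 + 6084)) = 1/(sqrt(14920)) = 1/(2*sqrt(3730)) = sqrt(3730)/7460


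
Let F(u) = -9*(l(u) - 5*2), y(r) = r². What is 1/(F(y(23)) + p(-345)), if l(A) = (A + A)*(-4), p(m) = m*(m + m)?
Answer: 1/276228 ≈ 3.6202e-6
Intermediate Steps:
p(m) = 2*m² (p(m) = m*(2*m) = 2*m²)
l(A) = -8*A (l(A) = (2*A)*(-4) = -8*A)
F(u) = 90 + 72*u (F(u) = -9*(-8*u - 5*2) = -9*(-8*u - 10) = -9*(-10 - 8*u) = 90 + 72*u)
1/(F(y(23)) + p(-345)) = 1/((90 + 72*23²) + 2*(-345)²) = 1/((90 + 72*529) + 2*119025) = 1/((90 + 38088) + 238050) = 1/(38178 + 238050) = 1/276228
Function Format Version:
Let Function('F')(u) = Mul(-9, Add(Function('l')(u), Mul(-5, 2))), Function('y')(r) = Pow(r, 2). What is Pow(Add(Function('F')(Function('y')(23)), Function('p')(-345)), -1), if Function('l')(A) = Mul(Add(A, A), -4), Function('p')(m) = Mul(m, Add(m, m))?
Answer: Rational(1, 276228) ≈ 3.6202e-6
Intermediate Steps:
Function('p')(m) = Mul(2, Pow(m, 2)) (Function('p')(m) = Mul(m, Mul(2, m)) = Mul(2, Pow(m, 2)))
Function('l')(A) = Mul(-8, A) (Function('l')(A) = Mul(Mul(2, A), -4) = Mul(-8, A))
Function('F')(u) = Add(90, Mul(72, u)) (Function('F')(u) = Mul(-9, Add(Mul(-8, u), Mul(-5, 2))) = Mul(-9, Add(Mul(-8, u), -10)) = Mul(-9, Add(-10, Mul(-8, u))) = Add(90, Mul(72, u)))
Pow(Add(Function('F')(Function('y')(23)), Function('p')(-345)), -1) = Pow(Add(Add(90, Mul(72, Pow(23, 2))), Mul(2, Pow(-345, 2))), -1) = Pow(Add(Add(90, Mul(72, 529)), Mul(2, 119025)), -1) = Pow(Add(Add(90, 38088), 238050), -1) = Pow(Add(38178, 238050), -1) = Pow(276228, -1) = Rational(1, 276228)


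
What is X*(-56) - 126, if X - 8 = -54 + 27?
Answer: 938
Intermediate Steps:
X = -19 (X = 8 + (-54 + 27) = 8 - 27 = -19)
X*(-56) - 126 = -19*(-56) - 126 = 1064 - 126 = 938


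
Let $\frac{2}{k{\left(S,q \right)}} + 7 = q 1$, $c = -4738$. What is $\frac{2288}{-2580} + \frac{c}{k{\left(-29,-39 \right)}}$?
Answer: $\frac{70287658}{645} \approx 1.0897 \cdot 10^{5}$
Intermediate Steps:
$k{\left(S,q \right)} = \frac{2}{-7 + q}$ ($k{\left(S,q \right)} = \frac{2}{-7 + q 1} = \frac{2}{-7 + q}$)
$\frac{2288}{-2580} + \frac{c}{k{\left(-29,-39 \right)}} = \frac{2288}{-2580} - \frac{4738}{2 \frac{1}{-7 - 39}} = 2288 \left(- \frac{1}{2580}\right) - \frac{4738}{2 \frac{1}{-46}} = - \frac{572}{645} - \frac{4738}{2 \left(- \frac{1}{46}\right)} = - \frac{572}{645} - \frac{4738}{- \frac{1}{23}} = - \frac{572}{645} - -108974 = - \frac{572}{645} + 108974 = \frac{70287658}{645}$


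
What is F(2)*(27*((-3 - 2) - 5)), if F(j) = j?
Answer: -540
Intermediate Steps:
F(2)*(27*((-3 - 2) - 5)) = 2*(27*((-3 - 2) - 5)) = 2*(27*(-5 - 5)) = 2*(27*(-10)) = 2*(-270) = -540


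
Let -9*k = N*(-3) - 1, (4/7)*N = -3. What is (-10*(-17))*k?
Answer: -5015/18 ≈ -278.61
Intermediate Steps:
N = -21/4 (N = (7/4)*(-3) = -21/4 ≈ -5.2500)
k = -59/36 (k = -(-21/4*(-3) - 1)/9 = -(63/4 - 1)/9 = -⅑*59/4 = -59/36 ≈ -1.6389)
(-10*(-17))*k = -10*(-17)*(-59/36) = 170*(-59/36) = -5015/18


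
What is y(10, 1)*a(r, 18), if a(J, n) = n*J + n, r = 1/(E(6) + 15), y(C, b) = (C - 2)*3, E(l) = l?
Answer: 3168/7 ≈ 452.57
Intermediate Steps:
y(C, b) = -6 + 3*C (y(C, b) = (-2 + C)*3 = -6 + 3*C)
r = 1/21 (r = 1/(6 + 15) = 1/21 ≈ 0.047619)
a(J, n) = n + J*n (a(J, n) = J*n + n = n + J*n)
y(10, 1)*a(r, 18) = (-6 + 3*10)*(18*(1 + 1/21)) = (-6 + 30)*(18*(22/21)) = 24*(132/7) = 3168/7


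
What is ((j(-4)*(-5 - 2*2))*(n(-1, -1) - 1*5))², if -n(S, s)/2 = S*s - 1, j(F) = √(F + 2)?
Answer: -4050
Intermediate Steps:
j(F) = √(2 + F)
n(S, s) = 2 - 2*S*s (n(S, s) = -2*(S*s - 1) = -2*(-1 + S*s) = 2 - 2*S*s)
((j(-4)*(-5 - 2*2))*(n(-1, -1) - 1*5))² = ((√(2 - 4)*(-5 - 2*2))*((2 - 2*(-1)*(-1)) - 1*5))² = ((√(-2)*(-5 - 4))*((2 - 2) - 5))² = (((I*√2)*(-9))*(0 - 5))² = (-9*I*√2*(-5))² = (45*I*√2)² = -4050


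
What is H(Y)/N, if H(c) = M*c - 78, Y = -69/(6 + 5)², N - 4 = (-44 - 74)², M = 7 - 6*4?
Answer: -8265/1685288 ≈ -0.0049042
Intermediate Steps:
M = -17 (M = 7 - 24 = -17)
N = 13928 (N = 4 + (-44 - 74)² = 4 + (-118)² = 4 + 13924 = 13928)
Y = -69/121 (Y = -69/(11²) = -69/121 ≈ -0.57025)
H(c) = -78 - 17*c (H(c) = -17*c - 78 = -78 - 17*c)
H(Y)/N = (-78 - 17*(-69/121))/13928 = (-78 + 1173/121)*(1/13928) = -8265/121*1/13928 = -8265/1685288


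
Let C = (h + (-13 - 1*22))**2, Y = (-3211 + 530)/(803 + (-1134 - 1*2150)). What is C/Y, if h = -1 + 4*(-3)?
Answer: 5716224/2681 ≈ 2132.1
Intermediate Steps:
h = -13 (h = -1 - 12 = -13)
Y = 2681/2481 (Y = -2681/(803 + (-1134 - 2150)) = -2681/(803 - 3284) = -2681/(-2481) = -2681*(-1/2481) = 2681/2481 ≈ 1.0806)
C = 2304 (C = (-13 + (-13 - 1*22))**2 = (-13 + (-13 - 22))**2 = (-13 - 35)**2 = (-48)**2 = 2304)
C/Y = 2304/(2681/2481) = 2304*(2481/2681) = 5716224/2681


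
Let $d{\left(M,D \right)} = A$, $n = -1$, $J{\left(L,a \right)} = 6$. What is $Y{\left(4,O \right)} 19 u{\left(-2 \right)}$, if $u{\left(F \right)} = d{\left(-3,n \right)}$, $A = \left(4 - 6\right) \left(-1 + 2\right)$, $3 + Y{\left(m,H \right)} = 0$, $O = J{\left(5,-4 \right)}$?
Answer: $114$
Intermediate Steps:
$O = 6$
$Y{\left(m,H \right)} = -3$ ($Y{\left(m,H \right)} = -3 + 0 = -3$)
$A = -2$ ($A = \left(4 - 6\right) 1 = \left(-2\right) 1 = -2$)
$d{\left(M,D \right)} = -2$
$u{\left(F \right)} = -2$
$Y{\left(4,O \right)} 19 u{\left(-2 \right)} = \left(-3\right) 19 \left(-2\right) = \left(-57\right) \left(-2\right) = 114$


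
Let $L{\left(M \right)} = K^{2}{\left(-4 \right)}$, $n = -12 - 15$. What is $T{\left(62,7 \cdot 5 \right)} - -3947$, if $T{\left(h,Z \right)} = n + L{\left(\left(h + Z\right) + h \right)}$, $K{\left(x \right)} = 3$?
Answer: $3929$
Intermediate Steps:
$n = -27$
$L{\left(M \right)} = 9$ ($L{\left(M \right)} = 3^{2} = 9$)
$T{\left(h,Z \right)} = -18$ ($T{\left(h,Z \right)} = -27 + 9 = -18$)
$T{\left(62,7 \cdot 5 \right)} - -3947 = -18 - -3947 = -18 + 3947 = 3929$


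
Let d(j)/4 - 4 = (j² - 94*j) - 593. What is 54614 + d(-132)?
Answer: 171586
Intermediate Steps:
d(j) = -2356 - 376*j + 4*j² (d(j) = 16 + 4*((j² - 94*j) - 593) = 16 + 4*(-593 + j² - 94*j) = 16 + (-2372 - 376*j + 4*j²) = -2356 - 376*j + 4*j²)
54614 + d(-132) = 54614 + (-2356 - 376*(-132) + 4*(-132)²) = 54614 + (-2356 + 49632 + 4*17424) = 54614 + (-2356 + 49632 + 69696) = 54614 + 116972 = 171586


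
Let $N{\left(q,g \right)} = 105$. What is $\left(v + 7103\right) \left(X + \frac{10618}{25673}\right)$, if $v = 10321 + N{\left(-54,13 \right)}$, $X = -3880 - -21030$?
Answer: $\frac{7718063714472}{25673} \approx 3.0063 \cdot 10^{8}$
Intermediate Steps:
$X = 17150$ ($X = -3880 + 21030 = 17150$)
$v = 10426$ ($v = 10321 + 105 = 10426$)
$\left(v + 7103\right) \left(X + \frac{10618}{25673}\right) = \left(10426 + 7103\right) \left(17150 + \frac{10618}{25673}\right) = 17529 \left(17150 + 10618 \cdot \frac{1}{25673}\right) = 17529 \left(17150 + \frac{10618}{25673}\right) = 17529 \cdot \frac{440302568}{25673} = \frac{7718063714472}{25673}$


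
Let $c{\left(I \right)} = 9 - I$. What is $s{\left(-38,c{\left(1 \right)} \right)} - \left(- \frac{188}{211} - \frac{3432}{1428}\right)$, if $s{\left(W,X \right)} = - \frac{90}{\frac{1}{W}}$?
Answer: $\frac{85955498}{25109} \approx 3423.3$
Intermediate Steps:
$s{\left(W,X \right)} = - 90 W$
$s{\left(-38,c{\left(1 \right)} \right)} - \left(- \frac{188}{211} - \frac{3432}{1428}\right) = \left(-90\right) \left(-38\right) - \left(- \frac{188}{211} - \frac{3432}{1428}\right) = 3420 - \left(\left(-188\right) \frac{1}{211} - \frac{286}{119}\right) = 3420 - \left(- \frac{188}{211} - \frac{286}{119}\right) = 3420 - - \frac{82718}{25109} = 3420 + \frac{82718}{25109} = \frac{85955498}{25109}$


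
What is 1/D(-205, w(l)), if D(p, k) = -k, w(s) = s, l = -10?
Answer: ⅒ ≈ 0.10000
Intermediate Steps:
1/D(-205, w(l)) = 1/(-1*(-10)) = 1/10 = ⅒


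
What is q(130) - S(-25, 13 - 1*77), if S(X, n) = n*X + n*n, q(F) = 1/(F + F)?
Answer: -1480959/260 ≈ -5696.0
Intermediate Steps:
q(F) = 1/(2*F)
S(X, n) = n² + X*n (S(X, n) = X*n + n² = n² + X*n)
q(130) - S(-25, 13 - 1*77) = (½)/130 - (13 - 1*77)*(-25 + (13 - 1*77)) = (½)*(1/130) - (13 - 77)*(-25 + (13 - 77)) = 1/260 - (-64)*(-25 - 64) = 1/260 - (-64)*(-89) = 1/260 - 1*5696 = 1/260 - 5696 = -1480959/260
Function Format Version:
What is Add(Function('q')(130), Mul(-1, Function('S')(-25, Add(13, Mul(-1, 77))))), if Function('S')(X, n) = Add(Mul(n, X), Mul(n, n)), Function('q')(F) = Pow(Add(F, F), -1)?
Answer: Rational(-1480959, 260) ≈ -5696.0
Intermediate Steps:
Function('q')(F) = Mul(Rational(1, 2), Pow(F, -1)) (Function('q')(F) = Pow(Mul(2, F), -1) = Mul(Rational(1, 2), Pow(F, -1)))
Function('S')(X, n) = Add(Pow(n, 2), Mul(X, n)) (Function('S')(X, n) = Add(Mul(X, n), Pow(n, 2)) = Add(Pow(n, 2), Mul(X, n)))
Add(Function('q')(130), Mul(-1, Function('S')(-25, Add(13, Mul(-1, 77))))) = Add(Mul(Rational(1, 2), Pow(130, -1)), Mul(-1, Mul(Add(13, Mul(-1, 77)), Add(-25, Add(13, Mul(-1, 77)))))) = Add(Mul(Rational(1, 2), Rational(1, 130)), Mul(-1, Mul(Add(13, -77), Add(-25, Add(13, -77))))) = Add(Rational(1, 260), Mul(-1, Mul(-64, Add(-25, -64)))) = Add(Rational(1, 260), Mul(-1, Mul(-64, -89))) = Add(Rational(1, 260), Mul(-1, 5696)) = Add(Rational(1, 260), -5696) = Rational(-1480959, 260)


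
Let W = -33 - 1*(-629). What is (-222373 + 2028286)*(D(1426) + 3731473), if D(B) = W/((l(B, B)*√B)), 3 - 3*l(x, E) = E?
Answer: 6738715599849 - 1614486222*√1426/1014599 ≈ 6.7387e+12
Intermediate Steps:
l(x, E) = 1 - E/3
W = 596 (W = -33 + 629 = 596)
D(B) = 596/(√B*(1 - B/3)) (D(B) = 596/(((1 - B/3)*√B)) = 596/((√B*(1 - B/3))) = 596*(1/(√B*(1 - B/3))) = 596/(√B*(1 - B/3)))
(-222373 + 2028286)*(D(1426) + 3731473) = (-222373 + 2028286)*(-1788/(√1426*(-3 + 1426)) + 3731473) = 1805913*(-1788*√1426/1426/1423 + 3731473) = 1805913*(-1788*√1426/1426*1/1423 + 3731473) = 1805913*(-894*√1426/1014599 + 3731473) = 1805913*(3731473 - 894*√1426/1014599) = 6738715599849 - 1614486222*√1426/1014599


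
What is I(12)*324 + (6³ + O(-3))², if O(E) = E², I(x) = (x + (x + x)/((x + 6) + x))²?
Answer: 2592729/25 ≈ 1.0371e+5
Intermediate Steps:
I(x) = (x + 2*x/(6 + 2*x))² (I(x) = (x + (2*x)/((6 + x) + x))² = (x + (2*x)/(6 + 2*x))² = (x + 2*x/(6 + 2*x))²)
I(12)*324 + (6³ + O(-3))² = (12²*(4 + 12)²/(3 + 12)²)*324 + (6³ + (-3)²)² = (144*16²/15²)*324 + (216 + 9)² = (144*(1/225)*256)*324 + 225² = (4096/25)*324 + 50625 = 1327104/25 + 50625 = 2592729/25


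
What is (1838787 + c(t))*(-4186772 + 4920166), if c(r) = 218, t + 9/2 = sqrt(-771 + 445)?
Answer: 1348715232970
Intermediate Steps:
t = -9/2 + I*sqrt(326) (t = -9/2 + sqrt(-771 + 445) = -9/2 + sqrt(-326) = -9/2 + I*sqrt(326) ≈ -4.5 + 18.055*I)
(1838787 + c(t))*(-4186772 + 4920166) = (1838787 + 218)*(-4186772 + 4920166) = 1839005*733394 = 1348715232970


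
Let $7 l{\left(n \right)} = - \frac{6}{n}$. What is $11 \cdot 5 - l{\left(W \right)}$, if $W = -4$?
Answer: $\frac{767}{14} \approx 54.786$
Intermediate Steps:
$l{\left(n \right)} = - \frac{6}{7 n}$ ($l{\left(n \right)} = \frac{\left(-6\right) \frac{1}{n}}{7} = - \frac{6}{7 n}$)
$11 \cdot 5 - l{\left(W \right)} = 11 \cdot 5 - - \frac{6}{7 \left(-4\right)} = 55 - \left(- \frac{6}{7}\right) \left(- \frac{1}{4}\right) = 55 - \frac{3}{14} = \frac{767}{14}$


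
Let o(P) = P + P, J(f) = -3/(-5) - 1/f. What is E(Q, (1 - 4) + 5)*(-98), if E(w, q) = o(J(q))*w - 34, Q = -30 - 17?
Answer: 21266/5 ≈ 4253.2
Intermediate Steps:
J(f) = ⅗ - 1/f (J(f) = -3*(-⅕) - 1/f = ⅗ - 1/f)
o(P) = 2*P
Q = -47
E(w, q) = -34 + w*(6/5 - 2/q) (E(w, q) = (2*(⅗ - 1/q))*w - 34 = (6/5 - 2/q)*w - 34 = w*(6/5 - 2/q) - 34 = -34 + w*(6/5 - 2/q))
E(Q, (1 - 4) + 5)*(-98) = (-34 + (6/5)*(-47) - 2*(-47)/((1 - 4) + 5))*(-98) = (-34 - 282/5 - 2*(-47)/(-3 + 5))*(-98) = (-34 - 282/5 - 2*(-47)/2)*(-98) = (-34 - 282/5 - 2*(-47)*½)*(-98) = (-34 - 282/5 + 47)*(-98) = -217/5*(-98) = 21266/5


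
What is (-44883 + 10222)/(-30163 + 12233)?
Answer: 3151/1630 ≈ 1.9331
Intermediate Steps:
(-44883 + 10222)/(-30163 + 12233) = -34661/(-17930) = -34661*(-1/17930) = 3151/1630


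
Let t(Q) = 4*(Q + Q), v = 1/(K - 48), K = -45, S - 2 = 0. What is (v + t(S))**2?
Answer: 2211169/8649 ≈ 255.66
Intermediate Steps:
S = 2 (S = 2 + 0 = 2)
v = -1/93 (v = 1/(-45 - 48) = 1/(-93) = -1/93 ≈ -0.010753)
t(Q) = 8*Q (t(Q) = 4*(2*Q) = 8*Q)
(v + t(S))**2 = (-1/93 + 8*2)**2 = (-1/93 + 16)**2 = (1487/93)**2 = 2211169/8649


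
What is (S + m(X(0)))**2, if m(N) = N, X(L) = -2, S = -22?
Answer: 576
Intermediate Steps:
(S + m(X(0)))**2 = (-22 - 2)**2 = (-24)**2 = 576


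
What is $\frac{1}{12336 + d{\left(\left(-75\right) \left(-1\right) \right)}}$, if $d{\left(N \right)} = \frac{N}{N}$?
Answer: $\frac{1}{12337} \approx 8.1057 \cdot 10^{-5}$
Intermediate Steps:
$d{\left(N \right)} = 1$
$\frac{1}{12336 + d{\left(\left(-75\right) \left(-1\right) \right)}} = \frac{1}{12336 + 1} = \frac{1}{12337}$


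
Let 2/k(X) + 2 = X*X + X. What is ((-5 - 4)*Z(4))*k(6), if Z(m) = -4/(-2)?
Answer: -9/10 ≈ -0.90000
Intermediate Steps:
k(X) = 2/(-2 + X + X²) (k(X) = 2/(-2 + (X*X + X)) = 2/(-2 + (X² + X)) = 2/(-2 + (X + X²)) = 2/(-2 + X + X²))
Z(m) = 2 (Z(m) = -4*(-½) = 2)
((-5 - 4)*Z(4))*k(6) = ((-5 - 4)*2)*(2/(-2 + 6 + 6²)) = (-9*2)*(2/(-2 + 6 + 36)) = -36/40 = -18*1/20 = -9/10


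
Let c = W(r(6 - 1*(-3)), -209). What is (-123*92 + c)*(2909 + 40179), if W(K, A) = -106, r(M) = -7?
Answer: -492151136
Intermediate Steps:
c = -106
(-123*92 + c)*(2909 + 40179) = (-123*92 - 106)*(2909 + 40179) = (-11316 - 106)*43088 = -11422*43088 = -492151136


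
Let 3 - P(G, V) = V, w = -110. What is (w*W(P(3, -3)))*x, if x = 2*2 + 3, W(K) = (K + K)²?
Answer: -110880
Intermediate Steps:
P(G, V) = 3 - V
W(K) = 4*K² (W(K) = (2*K)² = 4*K²)
x = 7 (x = 4 + 3 = 7)
(w*W(P(3, -3)))*x = -440*(3 - 1*(-3))²*7 = -440*(3 + 3)²*7 = -440*6²*7 = -440*36*7 = -110*144*7 = -15840*7 = -110880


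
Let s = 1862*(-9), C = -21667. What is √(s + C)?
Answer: 5*I*√1537 ≈ 196.02*I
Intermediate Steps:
s = -16758
√(s + C) = √(-16758 - 21667) = √(-38425) = 5*I*√1537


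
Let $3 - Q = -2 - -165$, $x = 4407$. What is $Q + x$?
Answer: $4247$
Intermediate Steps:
$Q = -160$ ($Q = 3 - \left(-2 - -165\right) = 3 - \left(-2 + 165\right) = 3 - 163 = -160$)
$Q + x = -160 + 4407 = 4247$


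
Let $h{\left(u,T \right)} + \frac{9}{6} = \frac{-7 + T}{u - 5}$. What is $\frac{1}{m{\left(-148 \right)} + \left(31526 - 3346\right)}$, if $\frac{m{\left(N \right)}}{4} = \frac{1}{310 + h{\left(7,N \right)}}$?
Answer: $\frac{231}{6509584} \approx 3.5486 \cdot 10^{-5}$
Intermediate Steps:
$h{\left(u,T \right)} = - \frac{3}{2} + \frac{-7 + T}{-5 + u}$ ($h{\left(u,T \right)} = - \frac{3}{2} + \frac{-7 + T}{u - 5} = - \frac{3}{2} + \frac{-7 + T}{-5 + u}$)
$m{\left(N \right)} = \frac{4}{305 + \frac{N}{2}}$ ($m{\left(N \right)} = \frac{4}{310 + \frac{1 - 21 + 2 N}{2 \left(-5 + 7\right)}} = \frac{4}{310 + \frac{1 - 21 + 2 N}{2 \cdot 2}} = \frac{4}{310 + \frac{1}{2} \cdot \frac{1}{2} \left(-20 + 2 N\right)} = \frac{4}{310 + \left(-5 + \frac{N}{2}\right)} = \frac{4}{305 + \frac{N}{2}}$)
$\frac{1}{m{\left(-148 \right)} + \left(31526 - 3346\right)} = \frac{1}{\frac{8}{610 - 148} + \left(31526 - 3346\right)} = \frac{1}{\frac{8}{462} + 28180} = \frac{1}{8 \cdot \frac{1}{462} + 28180} = \frac{1}{\frac{4}{231} + 28180} = \frac{1}{\frac{6509584}{231}} = \frac{231}{6509584}$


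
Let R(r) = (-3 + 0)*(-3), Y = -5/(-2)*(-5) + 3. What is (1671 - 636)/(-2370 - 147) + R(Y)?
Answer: 7206/839 ≈ 8.5888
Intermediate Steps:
Y = -19/2 (Y = -5*(-½)*(-5) + 3 = (5/2)*(-5) + 3 = -25/2 + 3 = -19/2 ≈ -9.5000)
R(r) = 9 (R(r) = -3*(-3) = 9)
(1671 - 636)/(-2370 - 147) + R(Y) = (1671 - 636)/(-2370 - 147) + 9 = 1035/(-2517) + 9 = 1035*(-1/2517) + 9 = -345/839 + 9 = 7206/839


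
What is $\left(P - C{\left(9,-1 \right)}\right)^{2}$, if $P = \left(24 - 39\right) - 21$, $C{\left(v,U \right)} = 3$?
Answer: $1521$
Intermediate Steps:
$P = -36$ ($P = -15 - 21 = -36$)
$\left(P - C{\left(9,-1 \right)}\right)^{2} = \left(-36 - 3\right)^{2} = \left(-39\right)^{2} = 1521$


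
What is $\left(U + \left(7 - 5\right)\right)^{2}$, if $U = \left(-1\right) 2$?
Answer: $0$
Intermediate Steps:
$U = -2$
$\left(U + \left(7 - 5\right)\right)^{2} = \left(-2 + \left(7 - 5\right)\right)^{2} = \left(-2 + 2\right)^{2} = 0^{2} = 0$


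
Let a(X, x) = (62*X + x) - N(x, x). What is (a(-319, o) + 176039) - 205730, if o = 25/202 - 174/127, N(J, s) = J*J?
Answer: -32558762490875/658127716 ≈ -49472.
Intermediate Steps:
N(J, s) = J²
o = -31973/25654 (o = 25*(1/202) - 174*1/127 = 25/202 - 174/127 = -31973/25654 ≈ -1.2463)
a(X, x) = x - x² + 62*X (a(X, x) = (62*X + x) - x² = (x + 62*X) - x² = x - x² + 62*X)
(a(-319, o) + 176039) - 205730 = ((-31973/25654 - (-31973/25654)² + 62*(-319)) + 176039) - 205730 = ((-31973/25654 - 1*1022272729/658127716 - 19778) + 176039) - 205730 = ((-31973/25654 - 1022272729/658127716 - 19778) + 176039) - 205730 = (-13018292475119/658127716 + 176039) - 205730 = 102837852521805/658127716 - 205730 = -32558762490875/658127716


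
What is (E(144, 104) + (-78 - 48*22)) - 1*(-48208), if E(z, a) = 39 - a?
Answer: 47009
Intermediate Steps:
(E(144, 104) + (-78 - 48*22)) - 1*(-48208) = ((39 - 1*104) + (-78 - 48*22)) - 1*(-48208) = ((39 - 104) + (-78 - 1056)) + 48208 = (-65 - 1134) + 48208 = -1199 + 48208 = 47009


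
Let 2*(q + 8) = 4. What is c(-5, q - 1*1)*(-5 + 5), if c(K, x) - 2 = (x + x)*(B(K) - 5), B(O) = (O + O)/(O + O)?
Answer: 0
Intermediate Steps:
B(O) = 1 (B(O) = (2*O)/((2*O)) = (2*O)*(1/(2*O)) = 1)
q = -6 (q = -8 + (1/2)*4 = -8 + 2 = -6)
c(K, x) = 2 - 8*x (c(K, x) = 2 + (x + x)*(1 - 5) = 2 + (2*x)*(-4) = 2 - 8*x)
c(-5, q - 1*1)*(-5 + 5) = (2 - 8*(-6 - 1*1))*(-5 + 5) = (2 - 8*(-6 - 1))*0 = (2 - 8*(-7))*0 = (2 + 56)*0 = 58*0 = 0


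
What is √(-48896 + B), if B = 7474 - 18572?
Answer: 3*I*√6666 ≈ 244.94*I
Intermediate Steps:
B = -11098
√(-48896 + B) = √(-48896 - 11098) = √(-59994) = 3*I*√6666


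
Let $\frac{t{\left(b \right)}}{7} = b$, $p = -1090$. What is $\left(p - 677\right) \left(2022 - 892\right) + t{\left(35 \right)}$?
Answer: $-1996465$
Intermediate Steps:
$t{\left(b \right)} = 7 b$
$\left(p - 677\right) \left(2022 - 892\right) + t{\left(35 \right)} = \left(-1090 - 677\right) \left(2022 - 892\right) + 7 \cdot 35 = \left(-1767\right) 1130 + 245 = -1996710 + 245 = -1996465$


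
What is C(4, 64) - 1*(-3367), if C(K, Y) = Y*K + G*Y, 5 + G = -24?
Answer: 1767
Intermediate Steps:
G = -29 (G = -5 - 24 = -29)
C(K, Y) = -29*Y + K*Y (C(K, Y) = Y*K - 29*Y = K*Y - 29*Y = -29*Y + K*Y)
C(4, 64) - 1*(-3367) = 64*(-29 + 4) - 1*(-3367) = 64*(-25) + 3367 = -1600 + 3367 = 1767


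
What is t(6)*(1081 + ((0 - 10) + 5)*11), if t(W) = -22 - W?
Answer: -28728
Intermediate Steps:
t(6)*(1081 + ((0 - 10) + 5)*11) = (-22 - 1*6)*(1081 + ((0 - 10) + 5)*11) = (-22 - 6)*(1081 + (-10 + 5)*11) = -28*(1081 - 5*11) = -28*(1081 - 55) = -28*1026 = -28728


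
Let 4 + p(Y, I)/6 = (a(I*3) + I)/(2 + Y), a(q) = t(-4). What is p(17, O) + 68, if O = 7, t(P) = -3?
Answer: 860/19 ≈ 45.263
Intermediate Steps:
a(q) = -3
p(Y, I) = -24 + 6*(-3 + I)/(2 + Y) (p(Y, I) = -24 + 6*((-3 + I)/(2 + Y)) = -24 + 6*(-3 + I)/(2 + Y))
p(17, O) + 68 = 6*(-11 + 7 - 4*17)/(2 + 17) + 68 = 6*(-11 + 7 - 68)/19 + 68 = 6*(1/19)*(-72) + 68 = -432/19 + 68 = 860/19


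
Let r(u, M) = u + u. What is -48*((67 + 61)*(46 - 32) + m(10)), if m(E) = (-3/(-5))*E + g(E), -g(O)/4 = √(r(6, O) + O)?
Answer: -86304 + 192*√22 ≈ -85404.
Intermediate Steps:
r(u, M) = 2*u
g(O) = -4*√(12 + O) (g(O) = -4*√(2*6 + O) = -4*√(12 + O))
m(E) = -4*√(12 + E) + 3*E/5 (m(E) = (-3/(-5))*E - 4*√(12 + E) = (-3*(-⅕))*E - 4*√(12 + E) = 3*E/5 - 4*√(12 + E) = -4*√(12 + E) + 3*E/5)
-48*((67 + 61)*(46 - 32) + m(10)) = -48*((67 + 61)*(46 - 32) + (-4*√(12 + 10) + (⅗)*10)) = -48*(128*14 + (-4*√22 + 6)) = -48*(1792 + (6 - 4*√22)) = -48*(1798 - 4*√22) = -86304 + 192*√22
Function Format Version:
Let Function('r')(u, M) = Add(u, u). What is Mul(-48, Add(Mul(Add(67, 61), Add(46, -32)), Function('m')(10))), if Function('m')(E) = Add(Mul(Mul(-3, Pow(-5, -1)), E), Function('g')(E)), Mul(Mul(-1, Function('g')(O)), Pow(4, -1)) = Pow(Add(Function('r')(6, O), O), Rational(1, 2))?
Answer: Add(-86304, Mul(192, Pow(22, Rational(1, 2)))) ≈ -85404.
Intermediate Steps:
Function('r')(u, M) = Mul(2, u)
Function('g')(O) = Mul(-4, Pow(Add(12, O), Rational(1, 2))) (Function('g')(O) = Mul(-4, Pow(Add(Mul(2, 6), O), Rational(1, 2))) = Mul(-4, Pow(Add(12, O), Rational(1, 2))))
Function('m')(E) = Add(Mul(-4, Pow(Add(12, E), Rational(1, 2))), Mul(Rational(3, 5), E)) (Function('m')(E) = Add(Mul(Mul(-3, Pow(-5, -1)), E), Mul(-4, Pow(Add(12, E), Rational(1, 2)))) = Add(Mul(Mul(-3, Rational(-1, 5)), E), Mul(-4, Pow(Add(12, E), Rational(1, 2)))) = Add(Mul(Rational(3, 5), E), Mul(-4, Pow(Add(12, E), Rational(1, 2)))) = Add(Mul(-4, Pow(Add(12, E), Rational(1, 2))), Mul(Rational(3, 5), E)))
Mul(-48, Add(Mul(Add(67, 61), Add(46, -32)), Function('m')(10))) = Mul(-48, Add(Mul(Add(67, 61), Add(46, -32)), Add(Mul(-4, Pow(Add(12, 10), Rational(1, 2))), Mul(Rational(3, 5), 10)))) = Mul(-48, Add(Mul(128, 14), Add(Mul(-4, Pow(22, Rational(1, 2))), 6))) = Mul(-48, Add(1792, Add(6, Mul(-4, Pow(22, Rational(1, 2)))))) = Mul(-48, Add(1798, Mul(-4, Pow(22, Rational(1, 2))))) = Add(-86304, Mul(192, Pow(22, Rational(1, 2))))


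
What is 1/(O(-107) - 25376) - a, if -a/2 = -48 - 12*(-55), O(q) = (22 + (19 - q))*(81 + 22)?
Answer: 12401567/10132 ≈ 1224.0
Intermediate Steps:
O(q) = 4223 - 103*q (O(q) = (41 - q)*103 = 4223 - 103*q)
a = -1224 (a = -2*(-48 - 12*(-55)) = -2*(-48 + 660) = -2*612 = -1224)
1/(O(-107) - 25376) - a = 1/((4223 - 103*(-107)) - 25376) - 1*(-1224) = 1/((4223 + 11021) - 25376) + 1224 = 1/(15244 - 25376) + 1224 = 1/(-10132) + 1224 = -1/10132 + 1224 = 12401567/10132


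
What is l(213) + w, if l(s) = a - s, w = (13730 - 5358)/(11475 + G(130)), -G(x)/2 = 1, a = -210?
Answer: -692101/1639 ≈ -422.27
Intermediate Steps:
G(x) = -2 (G(x) = -2*1 = -2)
w = 1196/1639 (w = (13730 - 5358)/(11475 - 2) = 8372/11473 = 8372*(1/11473) = 1196/1639 ≈ 0.72971)
l(s) = -210 - s
l(213) + w = (-210 - 1*213) + 1196/1639 = (-210 - 213) + 1196/1639 = -423 + 1196/1639 = -692101/1639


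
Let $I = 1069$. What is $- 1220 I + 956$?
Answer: $-1303224$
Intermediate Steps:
$- 1220 I + 956 = \left(-1220\right) 1069 + 956 = -1304180 + 956 = -1303224$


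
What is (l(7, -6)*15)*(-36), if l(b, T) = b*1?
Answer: -3780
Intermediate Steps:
l(b, T) = b
(l(7, -6)*15)*(-36) = (7*15)*(-36) = 105*(-36) = -3780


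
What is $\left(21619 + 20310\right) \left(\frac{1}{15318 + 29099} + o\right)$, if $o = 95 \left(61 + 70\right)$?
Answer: $\frac{23177075132814}{44417} \approx 5.2181 \cdot 10^{8}$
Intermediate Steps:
$o = 12445$ ($o = 95 \cdot 131 = 12445$)
$\left(21619 + 20310\right) \left(\frac{1}{15318 + 29099} + o\right) = \left(21619 + 20310\right) \left(\frac{1}{15318 + 29099} + 12445\right) = 41929 \left(\frac{1}{44417} + 12445\right) = 41929 \cdot \frac{552769566}{44417} = \frac{23177075132814}{44417}$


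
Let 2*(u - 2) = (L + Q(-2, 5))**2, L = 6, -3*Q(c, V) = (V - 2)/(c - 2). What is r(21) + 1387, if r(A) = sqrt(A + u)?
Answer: 1387 + sqrt(2722)/8 ≈ 1393.5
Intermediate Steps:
Q(c, V) = -(-2 + V)/(3*(-2 + c)) (Q(c, V) = -(V - 2)/(3*(c - 2)) = -(-2 + V)/(3*(-2 + c)))
u = 689/32 (u = 2 + (6 + (2 - 1*5)/(3*(-2 - 2)))**2/2 = 2 + (6 + (1/3)*(2 - 5)/(-4))**2/2 = 2 + (6 + (1/3)*(-1/4)*(-3))**2/2 = 2 + (6 + 1/4)**2/2 = 2 + (25/4)**2/2 = 2 + (1/2)*(625/16) = 2 + 625/32 = 689/32 ≈ 21.531)
r(A) = sqrt(689/32 + A) (r(A) = sqrt(A + 689/32) = sqrt(689/32 + A))
r(21) + 1387 = sqrt(1378 + 64*21)/8 + 1387 = sqrt(1378 + 1344)/8 + 1387 = sqrt(2722)/8 + 1387 = 1387 + sqrt(2722)/8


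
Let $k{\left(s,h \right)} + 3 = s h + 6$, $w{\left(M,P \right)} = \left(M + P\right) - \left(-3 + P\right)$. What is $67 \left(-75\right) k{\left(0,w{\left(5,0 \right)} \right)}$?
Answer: $-15075$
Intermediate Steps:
$w{\left(M,P \right)} = 3 + M$
$k{\left(s,h \right)} = 3 + h s$ ($k{\left(s,h \right)} = -3 + \left(s h + 6\right) = -3 + \left(h s + 6\right) = -3 + \left(6 + h s\right) = 3 + h s$)
$67 \left(-75\right) k{\left(0,w{\left(5,0 \right)} \right)} = 67 \left(-75\right) \left(3 + \left(3 + 5\right) 0\right) = - 5025 \left(3 + 8 \cdot 0\right) = - 5025 \left(3 + 0\right) = \left(-5025\right) 3 = -15075$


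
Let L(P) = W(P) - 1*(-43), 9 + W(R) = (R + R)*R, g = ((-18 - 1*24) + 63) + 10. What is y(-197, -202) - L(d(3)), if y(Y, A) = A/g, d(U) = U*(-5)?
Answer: -15206/31 ≈ -490.52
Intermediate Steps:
g = 31 (g = ((-18 - 24) + 63) + 10 = (-42 + 63) + 10 = 21 + 10 = 31)
W(R) = -9 + 2*R**2 (W(R) = -9 + (R + R)*R = -9 + (2*R)*R = -9 + 2*R**2)
d(U) = -5*U
y(Y, A) = A/31
L(P) = 34 + 2*P**2 (L(P) = (-9 + 2*P**2) - 1*(-43) = (-9 + 2*P**2) + 43 = 34 + 2*P**2)
y(-197, -202) - L(d(3)) = (1/31)*(-202) - (34 + 2*(-5*3)**2) = -202/31 - (34 + 2*(-15)**2) = -202/31 - (34 + 2*225) = -202/31 - (34 + 450) = -202/31 - 1*484 = -202/31 - 484 = -15206/31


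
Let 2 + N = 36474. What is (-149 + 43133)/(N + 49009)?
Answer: 42984/85481 ≈ 0.50285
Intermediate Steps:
N = 36472 (N = -2 + 36474 = 36472)
(-149 + 43133)/(N + 49009) = (-149 + 43133)/(36472 + 49009) = 42984/85481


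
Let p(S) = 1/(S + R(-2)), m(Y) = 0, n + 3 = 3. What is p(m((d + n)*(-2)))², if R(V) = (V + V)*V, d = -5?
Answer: 1/64 ≈ 0.015625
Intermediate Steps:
n = 0 (n = -3 + 3 = 0)
R(V) = 2*V² (R(V) = (2*V)*V = 2*V²)
p(S) = 1/(8 + S) (p(S) = 1/(S + 2*(-2)²) = 1/(S + 2*4) = 1/(S + 8) = 1/(8 + S))
p(m((d + n)*(-2)))² = (1/(8 + 0))² = (1/8)² = (⅛)² = 1/64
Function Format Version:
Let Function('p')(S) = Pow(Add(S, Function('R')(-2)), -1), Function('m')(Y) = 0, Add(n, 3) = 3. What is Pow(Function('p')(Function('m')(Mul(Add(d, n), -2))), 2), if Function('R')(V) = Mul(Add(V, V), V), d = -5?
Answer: Rational(1, 64) ≈ 0.015625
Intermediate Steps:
n = 0 (n = Add(-3, 3) = 0)
Function('R')(V) = Mul(2, Pow(V, 2)) (Function('R')(V) = Mul(Mul(2, V), V) = Mul(2, Pow(V, 2)))
Function('p')(S) = Pow(Add(8, S), -1) (Function('p')(S) = Pow(Add(S, Mul(2, Pow(-2, 2))), -1) = Pow(Add(S, Mul(2, 4)), -1) = Pow(Add(S, 8), -1) = Pow(Add(8, S), -1))
Pow(Function('p')(Function('m')(Mul(Add(d, n), -2))), 2) = Pow(Pow(Add(8, 0), -1), 2) = Pow(Pow(8, -1), 2) = Pow(Rational(1, 8), 2) = Rational(1, 64)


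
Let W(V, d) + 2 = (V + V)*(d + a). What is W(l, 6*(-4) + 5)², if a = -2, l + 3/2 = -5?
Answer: 73441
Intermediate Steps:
l = -13/2 (l = -3/2 - 5 = -13/2 ≈ -6.5000)
W(V, d) = -2 + 2*V*(-2 + d) (W(V, d) = -2 + (V + V)*(d - 2) = -2 + (2*V)*(-2 + d) = -2 + 2*V*(-2 + d))
W(l, 6*(-4) + 5)² = (-2 - 4*(-13/2) + 2*(-13/2)*(6*(-4) + 5))² = (-2 + 26 + 2*(-13/2)*(-24 + 5))² = (-2 + 26 + 2*(-13/2)*(-19))² = (-2 + 26 + 247)² = 271² = 73441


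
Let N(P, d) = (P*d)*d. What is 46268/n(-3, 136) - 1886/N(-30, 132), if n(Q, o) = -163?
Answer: -12092450771/42601680 ≈ -283.85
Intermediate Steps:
N(P, d) = P*d²
46268/n(-3, 136) - 1886/N(-30, 132) = 46268/(-163) - 1886/((-30*132²)) = 46268*(-1/163) - 1886/((-30*17424)) = -46268/163 - 1886/(-522720) = -46268/163 - 1886*(-1/522720) = -46268/163 + 943/261360 = -12092450771/42601680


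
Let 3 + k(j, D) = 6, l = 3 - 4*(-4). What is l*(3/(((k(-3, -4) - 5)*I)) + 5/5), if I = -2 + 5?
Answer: 19/2 ≈ 9.5000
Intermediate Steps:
l = 19 (l = 3 + 16 = 19)
I = 3
k(j, D) = 3 (k(j, D) = -3 + 6 = 3)
l*(3/(((k(-3, -4) - 5)*I)) + 5/5) = 19*(3/(((3 - 5)*3)) + 5/5) = 19*(3/((-2*3)) + 5*(⅕)) = 19*(3/(-6) + 1) = 19*(3*(-⅙) + 1) = 19*(-½ + 1) = 19*(½) = 19/2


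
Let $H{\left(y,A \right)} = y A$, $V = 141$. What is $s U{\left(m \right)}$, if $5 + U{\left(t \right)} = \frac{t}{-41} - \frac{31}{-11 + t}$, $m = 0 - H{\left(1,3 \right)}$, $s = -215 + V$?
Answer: $\frac{57609}{287} \approx 200.73$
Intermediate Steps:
$H{\left(y,A \right)} = A y$
$s = -74$ ($s = -215 + 141 = -74$)
$m = -3$ ($m = 0 - 3 \cdot 1 = 0 - 3 = -3$)
$U{\left(t \right)} = -5 - \frac{31}{-11 + t} - \frac{t}{41}$ ($U{\left(t \right)} = -5 + \left(\frac{t}{-41} - \frac{31}{-11 + t}\right) = -5 + \left(t \left(- \frac{1}{41}\right) - \frac{31}{-11 + t}\right) = -5 - \left(\frac{31}{-11 + t} + \frac{t}{41}\right) = -5 - \frac{31}{-11 + t} - \frac{t}{41}$)
$s U{\left(m \right)} = - 74 \frac{984 - \left(-3\right)^{2} - -582}{41 \left(-11 - 3\right)} = - 74 \frac{984 - 9 + 582}{41 \left(-14\right)} = - 74 \cdot \frac{1}{41} \left(- \frac{1}{14}\right) \left(984 - 9 + 582\right) = - 74 \cdot \frac{1}{41} \left(- \frac{1}{14}\right) 1557 = \left(-74\right) \left(- \frac{1557}{574}\right) = \frac{57609}{287}$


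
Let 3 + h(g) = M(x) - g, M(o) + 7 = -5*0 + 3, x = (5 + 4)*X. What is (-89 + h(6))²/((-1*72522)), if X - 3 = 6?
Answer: -34/237 ≈ -0.14346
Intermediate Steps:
X = 9 (X = 3 + 6 = 9)
x = 81 (x = (5 + 4)*9 = 9*9 = 81)
M(o) = -4 (M(o) = -7 + (-5*0 + 3) = -7 + (0 + 3) = -7 + 3 = -4)
h(g) = -7 - g (h(g) = -3 + (-4 - g) = -7 - g)
(-89 + h(6))²/((-1*72522)) = (-89 + (-7 - 1*6))²/((-1*72522)) = (-89 + (-7 - 6))²/(-72522) = (-89 - 13)²*(-1/72522) = (-102)²*(-1/72522) = 10404*(-1/72522) = -34/237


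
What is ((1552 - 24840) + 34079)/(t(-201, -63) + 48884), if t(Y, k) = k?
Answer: 10791/48821 ≈ 0.22103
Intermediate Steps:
((1552 - 24840) + 34079)/(t(-201, -63) + 48884) = ((1552 - 24840) + 34079)/(-63 + 48884) = (-23288 + 34079)/48821 = 10791*(1/48821) = 10791/48821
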